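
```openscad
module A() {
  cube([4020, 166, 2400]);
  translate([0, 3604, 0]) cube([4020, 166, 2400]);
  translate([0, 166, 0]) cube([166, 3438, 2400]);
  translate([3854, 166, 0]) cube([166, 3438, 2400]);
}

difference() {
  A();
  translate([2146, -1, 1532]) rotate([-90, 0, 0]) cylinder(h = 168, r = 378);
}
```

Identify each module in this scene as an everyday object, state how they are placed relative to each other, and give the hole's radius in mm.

A is a house frame. The house frame has a circular hole through its front wall. The hole's radius is 378 mm.

The subtracted cylinder has r = 378 mm.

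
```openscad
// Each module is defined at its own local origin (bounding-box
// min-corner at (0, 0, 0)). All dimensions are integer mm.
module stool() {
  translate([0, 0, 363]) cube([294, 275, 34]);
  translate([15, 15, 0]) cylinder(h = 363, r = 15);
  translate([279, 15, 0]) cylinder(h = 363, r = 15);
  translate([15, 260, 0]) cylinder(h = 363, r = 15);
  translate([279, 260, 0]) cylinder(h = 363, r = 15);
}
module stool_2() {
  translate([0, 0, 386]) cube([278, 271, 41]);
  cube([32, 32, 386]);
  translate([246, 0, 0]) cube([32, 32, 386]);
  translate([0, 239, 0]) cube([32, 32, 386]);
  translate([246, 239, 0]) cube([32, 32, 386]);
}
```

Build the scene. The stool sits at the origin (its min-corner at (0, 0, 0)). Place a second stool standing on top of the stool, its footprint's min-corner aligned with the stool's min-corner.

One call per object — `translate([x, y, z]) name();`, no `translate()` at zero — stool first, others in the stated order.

stool();
translate([0, 0, 397]) stool_2();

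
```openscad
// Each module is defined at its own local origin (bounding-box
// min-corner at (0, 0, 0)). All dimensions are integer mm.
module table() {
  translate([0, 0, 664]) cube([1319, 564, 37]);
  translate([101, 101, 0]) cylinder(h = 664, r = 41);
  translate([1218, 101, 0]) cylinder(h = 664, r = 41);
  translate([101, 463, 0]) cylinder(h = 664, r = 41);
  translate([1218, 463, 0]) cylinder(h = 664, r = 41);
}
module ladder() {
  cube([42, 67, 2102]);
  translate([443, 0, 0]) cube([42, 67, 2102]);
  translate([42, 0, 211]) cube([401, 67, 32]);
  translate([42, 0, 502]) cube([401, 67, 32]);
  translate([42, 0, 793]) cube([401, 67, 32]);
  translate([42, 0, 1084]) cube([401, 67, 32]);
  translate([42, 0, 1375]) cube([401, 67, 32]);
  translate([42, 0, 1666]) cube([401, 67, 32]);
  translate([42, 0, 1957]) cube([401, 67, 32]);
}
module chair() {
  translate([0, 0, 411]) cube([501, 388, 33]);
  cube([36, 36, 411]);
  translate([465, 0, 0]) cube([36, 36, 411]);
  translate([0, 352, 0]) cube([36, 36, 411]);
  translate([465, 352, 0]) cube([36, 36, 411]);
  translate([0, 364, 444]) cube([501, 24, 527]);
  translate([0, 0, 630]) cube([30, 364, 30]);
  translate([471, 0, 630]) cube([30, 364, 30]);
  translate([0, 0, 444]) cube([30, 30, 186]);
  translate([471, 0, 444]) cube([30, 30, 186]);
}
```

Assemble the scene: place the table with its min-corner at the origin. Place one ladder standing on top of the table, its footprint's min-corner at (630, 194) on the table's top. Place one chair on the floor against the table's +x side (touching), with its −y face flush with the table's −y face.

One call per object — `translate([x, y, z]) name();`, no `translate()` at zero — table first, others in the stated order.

table();
translate([630, 194, 701]) ladder();
translate([1319, 0, 0]) chair();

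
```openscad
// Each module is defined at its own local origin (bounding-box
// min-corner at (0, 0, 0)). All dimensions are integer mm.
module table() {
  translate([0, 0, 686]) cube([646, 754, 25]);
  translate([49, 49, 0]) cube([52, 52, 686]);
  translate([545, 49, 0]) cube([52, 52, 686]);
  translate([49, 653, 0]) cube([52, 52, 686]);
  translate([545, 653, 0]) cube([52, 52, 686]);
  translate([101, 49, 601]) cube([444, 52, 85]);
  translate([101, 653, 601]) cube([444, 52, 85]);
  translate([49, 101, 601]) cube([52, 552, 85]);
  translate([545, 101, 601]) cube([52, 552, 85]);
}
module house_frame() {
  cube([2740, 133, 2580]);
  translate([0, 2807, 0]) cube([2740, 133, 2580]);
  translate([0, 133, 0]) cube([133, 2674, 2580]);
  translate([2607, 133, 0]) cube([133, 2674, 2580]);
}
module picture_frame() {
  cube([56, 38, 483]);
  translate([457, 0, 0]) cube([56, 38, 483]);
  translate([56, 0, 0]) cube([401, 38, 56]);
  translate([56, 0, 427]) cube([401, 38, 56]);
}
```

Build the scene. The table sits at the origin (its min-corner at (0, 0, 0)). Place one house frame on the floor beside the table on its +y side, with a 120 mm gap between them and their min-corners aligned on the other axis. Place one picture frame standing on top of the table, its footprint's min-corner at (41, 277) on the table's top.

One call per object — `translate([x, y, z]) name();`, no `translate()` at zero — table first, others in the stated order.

table();
translate([0, 874, 0]) house_frame();
translate([41, 277, 711]) picture_frame();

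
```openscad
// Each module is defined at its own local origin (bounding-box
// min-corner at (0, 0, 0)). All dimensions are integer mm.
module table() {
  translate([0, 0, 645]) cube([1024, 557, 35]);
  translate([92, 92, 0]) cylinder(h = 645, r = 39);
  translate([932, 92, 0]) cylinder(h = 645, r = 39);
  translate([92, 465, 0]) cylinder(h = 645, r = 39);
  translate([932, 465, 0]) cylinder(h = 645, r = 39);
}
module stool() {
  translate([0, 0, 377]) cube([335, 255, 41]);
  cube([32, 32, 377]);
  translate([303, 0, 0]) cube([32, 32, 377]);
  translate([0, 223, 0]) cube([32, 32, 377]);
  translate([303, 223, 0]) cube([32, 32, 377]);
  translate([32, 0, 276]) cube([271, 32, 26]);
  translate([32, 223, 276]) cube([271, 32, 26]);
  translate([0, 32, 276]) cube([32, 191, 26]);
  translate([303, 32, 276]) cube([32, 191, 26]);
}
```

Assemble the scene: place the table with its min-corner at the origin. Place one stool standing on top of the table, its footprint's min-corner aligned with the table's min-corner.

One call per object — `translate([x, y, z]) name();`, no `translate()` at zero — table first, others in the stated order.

table();
translate([0, 0, 680]) stool();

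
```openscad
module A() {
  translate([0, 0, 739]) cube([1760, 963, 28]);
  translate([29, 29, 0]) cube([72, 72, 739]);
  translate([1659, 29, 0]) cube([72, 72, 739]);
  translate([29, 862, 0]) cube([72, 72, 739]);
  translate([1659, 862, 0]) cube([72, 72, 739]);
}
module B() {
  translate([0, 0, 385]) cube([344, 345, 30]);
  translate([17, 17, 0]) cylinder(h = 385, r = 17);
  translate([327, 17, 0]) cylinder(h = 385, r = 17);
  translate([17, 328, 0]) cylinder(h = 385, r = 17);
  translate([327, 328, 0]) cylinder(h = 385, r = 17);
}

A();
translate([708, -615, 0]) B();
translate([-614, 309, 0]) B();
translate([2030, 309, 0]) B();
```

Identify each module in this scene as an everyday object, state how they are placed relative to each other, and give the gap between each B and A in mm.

A is a table. B is a stool. Three stools sit around the table at the −y, −x, +x sides. The gap between each stool and the table is 270 mm.

Each stool's nearest face is 270 mm from the table's bounding box.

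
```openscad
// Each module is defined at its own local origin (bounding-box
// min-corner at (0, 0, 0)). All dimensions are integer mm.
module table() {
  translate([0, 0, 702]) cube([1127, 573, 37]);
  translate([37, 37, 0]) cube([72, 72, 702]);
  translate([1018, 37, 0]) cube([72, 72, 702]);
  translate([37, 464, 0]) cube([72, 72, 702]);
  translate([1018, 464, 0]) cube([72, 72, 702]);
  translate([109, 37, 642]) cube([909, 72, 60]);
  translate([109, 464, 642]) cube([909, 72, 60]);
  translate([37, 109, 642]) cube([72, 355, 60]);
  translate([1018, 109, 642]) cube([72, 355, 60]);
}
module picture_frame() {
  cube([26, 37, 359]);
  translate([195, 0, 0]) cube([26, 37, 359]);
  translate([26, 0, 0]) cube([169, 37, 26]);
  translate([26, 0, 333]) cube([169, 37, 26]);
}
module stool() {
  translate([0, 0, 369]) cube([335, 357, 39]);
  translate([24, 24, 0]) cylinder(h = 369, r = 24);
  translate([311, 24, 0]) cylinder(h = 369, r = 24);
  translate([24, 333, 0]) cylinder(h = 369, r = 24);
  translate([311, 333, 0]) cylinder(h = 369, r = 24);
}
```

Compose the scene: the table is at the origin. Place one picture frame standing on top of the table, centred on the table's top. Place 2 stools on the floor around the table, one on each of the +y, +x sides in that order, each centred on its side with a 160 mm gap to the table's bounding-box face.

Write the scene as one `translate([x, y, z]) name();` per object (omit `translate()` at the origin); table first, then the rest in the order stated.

table();
translate([453, 268, 739]) picture_frame();
translate([396, 733, 0]) stool();
translate([1287, 108, 0]) stool();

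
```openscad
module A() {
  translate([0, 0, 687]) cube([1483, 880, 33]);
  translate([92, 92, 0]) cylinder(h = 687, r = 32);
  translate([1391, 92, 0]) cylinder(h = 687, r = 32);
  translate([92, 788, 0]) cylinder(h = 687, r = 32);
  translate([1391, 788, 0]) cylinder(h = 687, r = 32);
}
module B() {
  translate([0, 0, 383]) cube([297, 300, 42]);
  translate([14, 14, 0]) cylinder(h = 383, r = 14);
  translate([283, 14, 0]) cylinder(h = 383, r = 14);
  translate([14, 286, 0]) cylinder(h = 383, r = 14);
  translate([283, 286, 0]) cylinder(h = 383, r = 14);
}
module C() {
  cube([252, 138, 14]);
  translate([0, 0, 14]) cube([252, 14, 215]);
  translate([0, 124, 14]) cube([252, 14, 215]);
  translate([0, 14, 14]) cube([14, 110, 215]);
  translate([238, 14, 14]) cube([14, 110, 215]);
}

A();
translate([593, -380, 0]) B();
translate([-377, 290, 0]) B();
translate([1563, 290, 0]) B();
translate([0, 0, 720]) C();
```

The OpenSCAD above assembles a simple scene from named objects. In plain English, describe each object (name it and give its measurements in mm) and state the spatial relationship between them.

A is a rectangular dining table. The top is 1483×880×33 mm with its upper surface at z = 720 mm. It stands on four round legs of 64 mm diameter, each leg's bounding box inset 60 mm from the nearest pair of top edges, running from the floor to the underside of the top.

B is a four-legged stool. The seat is a 297×300×42 mm slab whose top surface is at z = 425 mm; four round legs, each 28 mm in diameter, run from the floor (z = 0) to the underside of the seat, each leg's axis is inset half a diameter from the nearest pair of seat edges (so the leg's bounding box is flush with the corner).

C is an open-topped rectangular box: outside dimensions 252×138×229 mm, with a uniform wall and base thickness of 14 mm. The base is a full 252×138 slab on the floor; four walls sit on top of the base. The front and back walls (the −y and +y sides) span the full width; the two side walls fit between them.

Three stools sit around the table at the −y, −x, +x sides. The open box is on top of the table.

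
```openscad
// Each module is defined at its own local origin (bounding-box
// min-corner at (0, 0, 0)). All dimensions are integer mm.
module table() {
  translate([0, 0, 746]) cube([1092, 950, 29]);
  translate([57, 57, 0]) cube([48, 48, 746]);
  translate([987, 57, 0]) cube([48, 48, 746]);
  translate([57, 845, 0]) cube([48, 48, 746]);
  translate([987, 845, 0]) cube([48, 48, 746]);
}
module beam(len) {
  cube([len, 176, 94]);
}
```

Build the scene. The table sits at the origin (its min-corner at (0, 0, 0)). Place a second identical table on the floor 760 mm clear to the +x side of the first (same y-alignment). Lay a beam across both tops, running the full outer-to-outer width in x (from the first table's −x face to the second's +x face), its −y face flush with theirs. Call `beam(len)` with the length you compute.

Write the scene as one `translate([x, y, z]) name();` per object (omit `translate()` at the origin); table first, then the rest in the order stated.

table();
translate([1852, 0, 0]) table();
translate([0, 0, 775]) beam(2944);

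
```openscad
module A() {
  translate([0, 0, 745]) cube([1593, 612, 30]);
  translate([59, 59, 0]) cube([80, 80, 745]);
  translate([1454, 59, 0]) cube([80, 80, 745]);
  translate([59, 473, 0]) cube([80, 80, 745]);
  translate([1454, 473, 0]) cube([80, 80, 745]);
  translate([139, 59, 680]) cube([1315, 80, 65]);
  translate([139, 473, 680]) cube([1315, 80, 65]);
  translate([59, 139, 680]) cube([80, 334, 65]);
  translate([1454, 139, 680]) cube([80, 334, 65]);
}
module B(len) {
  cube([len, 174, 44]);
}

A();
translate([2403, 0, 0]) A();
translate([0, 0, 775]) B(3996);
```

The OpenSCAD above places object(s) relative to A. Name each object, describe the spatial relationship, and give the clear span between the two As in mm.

Second table starts at x = 2403; first ends at x = 1593; clear span = 2403 − 1593 = 810 mm.

A is a table. B is a beam. A beam spans the tops of two tables. The clear span between the two tables is 810 mm.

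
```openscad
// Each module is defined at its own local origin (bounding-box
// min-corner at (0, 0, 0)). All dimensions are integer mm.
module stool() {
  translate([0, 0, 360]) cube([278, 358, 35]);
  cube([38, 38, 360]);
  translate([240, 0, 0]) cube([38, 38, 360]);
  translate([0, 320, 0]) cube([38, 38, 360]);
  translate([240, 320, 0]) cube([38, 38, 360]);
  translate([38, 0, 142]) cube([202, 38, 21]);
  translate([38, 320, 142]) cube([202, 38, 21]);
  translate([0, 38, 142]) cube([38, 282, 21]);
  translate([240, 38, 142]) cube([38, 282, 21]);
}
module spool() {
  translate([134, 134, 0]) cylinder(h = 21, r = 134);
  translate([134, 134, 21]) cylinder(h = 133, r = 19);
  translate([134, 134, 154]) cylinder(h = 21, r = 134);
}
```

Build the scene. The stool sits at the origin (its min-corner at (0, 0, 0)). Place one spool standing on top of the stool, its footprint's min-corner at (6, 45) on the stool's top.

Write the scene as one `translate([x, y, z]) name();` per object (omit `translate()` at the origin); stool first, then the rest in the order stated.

stool();
translate([6, 45, 395]) spool();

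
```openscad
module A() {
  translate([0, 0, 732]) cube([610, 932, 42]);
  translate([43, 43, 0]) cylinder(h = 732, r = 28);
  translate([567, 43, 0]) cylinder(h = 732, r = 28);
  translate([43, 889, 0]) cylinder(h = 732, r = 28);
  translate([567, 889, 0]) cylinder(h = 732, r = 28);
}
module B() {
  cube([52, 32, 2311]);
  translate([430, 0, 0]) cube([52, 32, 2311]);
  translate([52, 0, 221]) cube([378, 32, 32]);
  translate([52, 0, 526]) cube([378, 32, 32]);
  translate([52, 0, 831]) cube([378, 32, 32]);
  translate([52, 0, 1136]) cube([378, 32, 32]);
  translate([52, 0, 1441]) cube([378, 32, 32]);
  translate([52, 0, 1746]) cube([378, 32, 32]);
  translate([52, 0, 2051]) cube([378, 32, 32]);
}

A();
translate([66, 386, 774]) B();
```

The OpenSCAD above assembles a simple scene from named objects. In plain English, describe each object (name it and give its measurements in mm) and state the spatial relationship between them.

A is a table with a 610×932 mm rectangular top, 42 mm thick, top surface at z = 774 mm, supported by four round legs of 56 mm diameter, each leg's bounding box inset 15 mm from the nearest pair of top edges, running from the floor.

B is a wooden ladder with two side rails of 52×32 mm section and 2311 mm height, set 482 mm apart overall. Between them run 7 rectangular rungs (32 mm deep, 32 mm thick), front faces flush with the rails' −y face. The bottom of the first rung is 221 mm above the floor and each subsequent rung is 305 mm higher than the one below.

The ladder is on top of the table.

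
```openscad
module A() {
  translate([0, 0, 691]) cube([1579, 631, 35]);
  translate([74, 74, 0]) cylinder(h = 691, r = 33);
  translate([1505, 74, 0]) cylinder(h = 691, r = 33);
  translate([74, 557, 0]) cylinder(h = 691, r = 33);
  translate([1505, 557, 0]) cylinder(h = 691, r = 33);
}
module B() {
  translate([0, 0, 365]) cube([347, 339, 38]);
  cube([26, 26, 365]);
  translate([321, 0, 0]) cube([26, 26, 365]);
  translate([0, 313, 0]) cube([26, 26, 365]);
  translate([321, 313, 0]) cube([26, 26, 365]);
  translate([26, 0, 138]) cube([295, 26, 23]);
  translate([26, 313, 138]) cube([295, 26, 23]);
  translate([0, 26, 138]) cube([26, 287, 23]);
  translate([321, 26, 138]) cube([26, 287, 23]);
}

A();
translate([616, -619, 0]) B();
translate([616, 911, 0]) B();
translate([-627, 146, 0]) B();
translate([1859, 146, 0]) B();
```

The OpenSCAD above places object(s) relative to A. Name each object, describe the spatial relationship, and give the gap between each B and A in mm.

Each stool's nearest face is 280 mm from the table's bounding box.

A is a table. B is a stool. Four stools sit around the table at the −y, +y, −x, +x sides. The gap between each stool and the table is 280 mm.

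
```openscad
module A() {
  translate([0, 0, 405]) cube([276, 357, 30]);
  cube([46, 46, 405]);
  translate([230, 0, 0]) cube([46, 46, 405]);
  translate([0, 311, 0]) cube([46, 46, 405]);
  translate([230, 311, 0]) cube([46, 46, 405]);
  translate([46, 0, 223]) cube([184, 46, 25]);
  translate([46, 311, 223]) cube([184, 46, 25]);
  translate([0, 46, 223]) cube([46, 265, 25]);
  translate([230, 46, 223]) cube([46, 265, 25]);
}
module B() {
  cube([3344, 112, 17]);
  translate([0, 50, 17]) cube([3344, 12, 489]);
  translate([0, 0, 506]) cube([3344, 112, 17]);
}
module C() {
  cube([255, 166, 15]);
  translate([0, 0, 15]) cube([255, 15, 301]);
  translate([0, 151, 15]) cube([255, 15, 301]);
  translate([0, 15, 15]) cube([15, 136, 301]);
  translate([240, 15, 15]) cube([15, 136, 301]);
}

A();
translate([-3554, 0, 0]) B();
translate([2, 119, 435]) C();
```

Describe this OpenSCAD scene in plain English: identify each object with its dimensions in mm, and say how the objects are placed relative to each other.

A is a four-legged stool. The seat is 276×357 mm, 30 mm thick, top at z = 435 mm. It stands on four square legs, each 46×46 mm in cross-section, from z = 0 to the seat underside, each flush with a corner of the seat. Four stretchers, 46 mm wide and 25 mm tall, connect adjacent legs with their undersides at z = 223 mm, each running between the inner faces of the legs it joins and aligned with the legs' outer faces on the other axis.

B is an I-beam lying along x, 3344 mm long. Overall section height 523 mm. Two flanges 112 mm wide (y) and 17 mm thick, one on the floor and one at the top; a web 12 mm thick runs between them, centred on the flange width.

C is an open-topped rectangular box: outside dimensions 255×166×316 mm, with a uniform wall and base thickness of 15 mm. The base is a full 255×166 slab on the floor; four walls sit on top of the base. The front and back walls (the −y and +y sides) span the full width; the two side walls fit between them.

The I-beam is on the floor beside the stool on its −x side. The open box is on top of the stool.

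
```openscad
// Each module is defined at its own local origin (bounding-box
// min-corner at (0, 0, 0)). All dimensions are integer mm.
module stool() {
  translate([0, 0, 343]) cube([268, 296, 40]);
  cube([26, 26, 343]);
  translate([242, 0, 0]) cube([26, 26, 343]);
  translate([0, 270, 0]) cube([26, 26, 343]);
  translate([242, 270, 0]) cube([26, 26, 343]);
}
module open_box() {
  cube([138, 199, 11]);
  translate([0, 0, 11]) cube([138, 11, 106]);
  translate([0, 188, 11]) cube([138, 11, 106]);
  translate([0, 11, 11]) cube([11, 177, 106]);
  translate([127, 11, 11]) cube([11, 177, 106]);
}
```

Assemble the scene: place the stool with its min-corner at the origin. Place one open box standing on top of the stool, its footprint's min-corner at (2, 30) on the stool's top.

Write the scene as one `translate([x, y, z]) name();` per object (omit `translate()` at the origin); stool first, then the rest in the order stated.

stool();
translate([2, 30, 383]) open_box();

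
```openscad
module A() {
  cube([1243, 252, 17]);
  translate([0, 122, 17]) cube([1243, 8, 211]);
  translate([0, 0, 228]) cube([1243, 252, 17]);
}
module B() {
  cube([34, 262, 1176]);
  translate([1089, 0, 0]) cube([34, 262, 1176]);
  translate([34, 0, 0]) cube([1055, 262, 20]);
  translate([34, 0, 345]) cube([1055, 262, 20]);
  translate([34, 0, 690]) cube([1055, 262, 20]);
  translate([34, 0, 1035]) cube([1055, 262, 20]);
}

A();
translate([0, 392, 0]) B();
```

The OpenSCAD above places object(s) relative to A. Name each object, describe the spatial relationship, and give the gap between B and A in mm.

A is an I-beam. B is a bookshelf. The bookshelf is on the floor beside the I-beam on its +y side. The gap between the bookshelf and the I-beam is 140 mm.

The bookshelf's nearest face is 140 mm from the I-beam's +y face.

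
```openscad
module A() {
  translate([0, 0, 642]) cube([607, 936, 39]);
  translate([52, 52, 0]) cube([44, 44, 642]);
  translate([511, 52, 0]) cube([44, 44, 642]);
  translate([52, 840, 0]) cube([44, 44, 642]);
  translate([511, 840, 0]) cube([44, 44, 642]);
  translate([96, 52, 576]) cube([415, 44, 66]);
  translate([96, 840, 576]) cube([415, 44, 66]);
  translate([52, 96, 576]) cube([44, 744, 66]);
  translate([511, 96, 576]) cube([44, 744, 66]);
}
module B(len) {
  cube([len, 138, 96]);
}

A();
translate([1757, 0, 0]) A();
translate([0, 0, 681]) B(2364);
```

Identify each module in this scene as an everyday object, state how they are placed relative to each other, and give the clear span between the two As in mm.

A is a table. B is a beam. A beam spans the tops of two tables. The clear span between the two tables is 1150 mm.

Second table starts at x = 1757; first ends at x = 607; clear span = 1757 − 607 = 1150 mm.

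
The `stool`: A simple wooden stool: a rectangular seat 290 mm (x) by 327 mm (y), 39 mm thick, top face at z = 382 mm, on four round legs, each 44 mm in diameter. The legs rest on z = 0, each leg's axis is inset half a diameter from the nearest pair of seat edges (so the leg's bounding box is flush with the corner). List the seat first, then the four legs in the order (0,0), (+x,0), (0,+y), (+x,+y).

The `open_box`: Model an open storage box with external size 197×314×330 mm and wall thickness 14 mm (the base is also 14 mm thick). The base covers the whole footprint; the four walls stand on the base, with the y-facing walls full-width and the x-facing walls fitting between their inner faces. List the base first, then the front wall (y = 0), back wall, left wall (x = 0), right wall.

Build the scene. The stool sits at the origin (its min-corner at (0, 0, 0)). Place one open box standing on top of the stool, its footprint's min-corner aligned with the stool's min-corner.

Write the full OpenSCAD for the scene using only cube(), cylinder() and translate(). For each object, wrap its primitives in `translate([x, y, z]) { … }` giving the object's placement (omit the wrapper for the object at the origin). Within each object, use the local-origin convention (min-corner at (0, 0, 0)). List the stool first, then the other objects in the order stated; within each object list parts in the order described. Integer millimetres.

translate([0, 0, 343]) cube([290, 327, 39]);
translate([22, 22, 0]) cylinder(h = 343, r = 22);
translate([268, 22, 0]) cylinder(h = 343, r = 22);
translate([22, 305, 0]) cylinder(h = 343, r = 22);
translate([268, 305, 0]) cylinder(h = 343, r = 22);
translate([0, 0, 382]) {
  cube([197, 314, 14]);
  translate([0, 0, 14]) cube([197, 14, 316]);
  translate([0, 300, 14]) cube([197, 14, 316]);
  translate([0, 14, 14]) cube([14, 286, 316]);
  translate([183, 14, 14]) cube([14, 286, 316]);
}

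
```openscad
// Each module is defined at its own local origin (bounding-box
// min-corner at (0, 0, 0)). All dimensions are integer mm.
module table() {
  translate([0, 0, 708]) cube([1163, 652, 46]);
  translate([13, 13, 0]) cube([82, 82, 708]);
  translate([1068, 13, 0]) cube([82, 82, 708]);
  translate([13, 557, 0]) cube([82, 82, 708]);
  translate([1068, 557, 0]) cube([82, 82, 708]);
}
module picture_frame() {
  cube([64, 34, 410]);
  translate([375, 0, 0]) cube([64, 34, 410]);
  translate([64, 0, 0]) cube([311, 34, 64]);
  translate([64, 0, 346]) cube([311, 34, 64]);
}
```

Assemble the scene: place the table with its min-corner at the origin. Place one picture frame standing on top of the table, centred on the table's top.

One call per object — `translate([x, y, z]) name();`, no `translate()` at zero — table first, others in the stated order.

table();
translate([362, 309, 754]) picture_frame();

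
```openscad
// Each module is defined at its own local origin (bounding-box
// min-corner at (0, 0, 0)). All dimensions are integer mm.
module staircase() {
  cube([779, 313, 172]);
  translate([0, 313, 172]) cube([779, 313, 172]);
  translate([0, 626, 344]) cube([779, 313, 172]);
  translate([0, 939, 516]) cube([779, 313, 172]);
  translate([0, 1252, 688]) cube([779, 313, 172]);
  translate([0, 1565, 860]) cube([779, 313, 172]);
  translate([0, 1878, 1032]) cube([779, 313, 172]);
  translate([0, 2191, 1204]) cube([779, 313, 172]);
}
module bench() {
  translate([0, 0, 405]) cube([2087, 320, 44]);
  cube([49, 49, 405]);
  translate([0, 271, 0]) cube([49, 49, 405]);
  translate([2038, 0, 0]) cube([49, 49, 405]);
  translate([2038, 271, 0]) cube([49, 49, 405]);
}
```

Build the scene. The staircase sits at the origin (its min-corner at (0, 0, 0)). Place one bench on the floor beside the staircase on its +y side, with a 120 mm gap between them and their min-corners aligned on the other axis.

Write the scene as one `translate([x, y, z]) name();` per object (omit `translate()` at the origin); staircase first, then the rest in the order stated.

staircase();
translate([0, 2624, 0]) bench();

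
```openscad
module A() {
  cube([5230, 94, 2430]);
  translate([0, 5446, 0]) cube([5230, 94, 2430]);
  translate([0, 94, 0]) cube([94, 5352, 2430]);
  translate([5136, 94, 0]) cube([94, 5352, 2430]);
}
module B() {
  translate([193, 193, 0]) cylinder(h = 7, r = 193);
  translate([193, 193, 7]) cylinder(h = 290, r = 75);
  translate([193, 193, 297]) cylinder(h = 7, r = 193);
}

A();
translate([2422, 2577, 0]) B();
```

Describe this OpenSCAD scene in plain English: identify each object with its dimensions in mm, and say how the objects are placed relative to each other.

A is the wall frame of a small rectangular building: four walls, each 2430 mm tall and 94 mm thick, enclosing a footprint 5230 mm (x) by 5540 mm (y) outside-to-outside, with no floor or roof. The front and back walls (the −y and +y sides) span the full width; the two side walls fit between them.

B is a spool: two coaxial disc flanges of radius 193 mm and thickness 7 mm, joined by a core cylinder of radius 75 mm and height 290 mm. The lower flange rests on z = 0 and the three cylinders share a vertical axis.

The spool sits inside the house frame, centred.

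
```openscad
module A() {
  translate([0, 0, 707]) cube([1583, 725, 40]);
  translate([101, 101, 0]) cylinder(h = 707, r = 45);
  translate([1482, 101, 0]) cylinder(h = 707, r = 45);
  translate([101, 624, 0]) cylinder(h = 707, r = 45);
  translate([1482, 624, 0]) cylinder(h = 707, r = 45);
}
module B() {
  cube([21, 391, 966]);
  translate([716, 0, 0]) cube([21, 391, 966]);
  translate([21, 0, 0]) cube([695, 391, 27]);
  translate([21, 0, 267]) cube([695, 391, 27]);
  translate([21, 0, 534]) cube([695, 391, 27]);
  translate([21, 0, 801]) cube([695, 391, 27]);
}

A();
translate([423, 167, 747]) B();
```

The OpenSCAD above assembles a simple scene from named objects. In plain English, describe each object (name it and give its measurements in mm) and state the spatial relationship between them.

A is a table: top 1583 mm (x) × 725 mm (y), 40 mm thick, upper face at z = 747 mm, on four round legs of 90 mm diameter, each leg's bounding box inset 56 mm from the nearest pair of top edges, running from z = 0 to the bottom of the top.

B is an open bookshelf. Two side panels, each 21 mm thick, 391 mm deep and 966 mm tall, stand 737 mm apart (outside-to-outside). Between them sit 4 shelves, each 27 mm thick and 391 mm deep, spanning the full gap between the sides. The bottom shelf rests on the floor (its underside at z = 0) and the clear gap between one shelf's top and the next shelf's underside is 240 mm.

The bookshelf is on top of the table, centred.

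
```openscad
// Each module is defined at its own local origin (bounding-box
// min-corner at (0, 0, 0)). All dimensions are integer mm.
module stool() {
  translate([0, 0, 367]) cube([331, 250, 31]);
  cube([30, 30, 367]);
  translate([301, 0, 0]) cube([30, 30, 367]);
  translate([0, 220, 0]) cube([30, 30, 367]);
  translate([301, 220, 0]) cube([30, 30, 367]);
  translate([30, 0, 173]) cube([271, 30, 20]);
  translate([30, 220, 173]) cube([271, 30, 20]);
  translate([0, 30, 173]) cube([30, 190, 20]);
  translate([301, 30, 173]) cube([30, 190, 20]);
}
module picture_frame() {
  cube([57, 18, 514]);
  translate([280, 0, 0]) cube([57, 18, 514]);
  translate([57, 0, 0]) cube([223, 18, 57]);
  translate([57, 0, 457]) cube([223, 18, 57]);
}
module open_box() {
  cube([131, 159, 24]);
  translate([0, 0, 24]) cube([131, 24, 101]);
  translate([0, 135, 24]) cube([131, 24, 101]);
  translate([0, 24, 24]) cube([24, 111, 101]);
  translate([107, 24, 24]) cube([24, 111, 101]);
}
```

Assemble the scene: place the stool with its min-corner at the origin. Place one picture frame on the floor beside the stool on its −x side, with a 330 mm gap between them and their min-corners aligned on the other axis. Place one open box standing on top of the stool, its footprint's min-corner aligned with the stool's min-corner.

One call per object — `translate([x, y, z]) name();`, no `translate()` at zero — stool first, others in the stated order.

stool();
translate([-667, 0, 0]) picture_frame();
translate([0, 0, 398]) open_box();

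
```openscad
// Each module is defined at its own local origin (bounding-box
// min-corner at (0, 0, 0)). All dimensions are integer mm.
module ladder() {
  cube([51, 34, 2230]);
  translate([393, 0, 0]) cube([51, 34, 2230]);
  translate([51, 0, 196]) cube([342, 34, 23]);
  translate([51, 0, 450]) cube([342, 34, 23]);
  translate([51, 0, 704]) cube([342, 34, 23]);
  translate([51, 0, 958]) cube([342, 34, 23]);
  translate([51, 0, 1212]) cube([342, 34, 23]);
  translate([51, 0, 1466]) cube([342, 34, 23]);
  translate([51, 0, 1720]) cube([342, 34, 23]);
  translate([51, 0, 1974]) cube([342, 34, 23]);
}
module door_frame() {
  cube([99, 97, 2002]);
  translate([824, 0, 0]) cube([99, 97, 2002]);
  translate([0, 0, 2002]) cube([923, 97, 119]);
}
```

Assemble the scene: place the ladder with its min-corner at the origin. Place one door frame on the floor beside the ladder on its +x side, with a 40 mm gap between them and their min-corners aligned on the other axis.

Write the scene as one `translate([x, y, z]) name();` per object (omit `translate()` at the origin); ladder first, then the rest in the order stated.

ladder();
translate([484, 0, 0]) door_frame();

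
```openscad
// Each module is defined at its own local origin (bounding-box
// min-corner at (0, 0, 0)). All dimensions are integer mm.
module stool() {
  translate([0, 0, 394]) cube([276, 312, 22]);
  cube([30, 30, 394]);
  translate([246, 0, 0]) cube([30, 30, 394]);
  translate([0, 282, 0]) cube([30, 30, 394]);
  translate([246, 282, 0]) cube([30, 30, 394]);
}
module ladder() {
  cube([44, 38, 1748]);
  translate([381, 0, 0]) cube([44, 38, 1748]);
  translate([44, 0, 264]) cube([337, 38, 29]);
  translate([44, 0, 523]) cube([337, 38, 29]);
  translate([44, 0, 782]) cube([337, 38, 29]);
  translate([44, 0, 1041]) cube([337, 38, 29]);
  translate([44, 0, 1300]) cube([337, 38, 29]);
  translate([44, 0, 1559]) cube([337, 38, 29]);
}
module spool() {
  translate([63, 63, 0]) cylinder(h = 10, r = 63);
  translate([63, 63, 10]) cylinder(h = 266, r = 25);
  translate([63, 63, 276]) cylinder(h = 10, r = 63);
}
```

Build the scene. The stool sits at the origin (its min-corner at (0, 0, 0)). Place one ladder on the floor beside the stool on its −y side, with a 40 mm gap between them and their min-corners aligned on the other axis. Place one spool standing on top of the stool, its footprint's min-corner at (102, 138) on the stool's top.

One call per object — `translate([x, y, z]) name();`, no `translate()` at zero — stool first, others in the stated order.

stool();
translate([0, -78, 0]) ladder();
translate([102, 138, 416]) spool();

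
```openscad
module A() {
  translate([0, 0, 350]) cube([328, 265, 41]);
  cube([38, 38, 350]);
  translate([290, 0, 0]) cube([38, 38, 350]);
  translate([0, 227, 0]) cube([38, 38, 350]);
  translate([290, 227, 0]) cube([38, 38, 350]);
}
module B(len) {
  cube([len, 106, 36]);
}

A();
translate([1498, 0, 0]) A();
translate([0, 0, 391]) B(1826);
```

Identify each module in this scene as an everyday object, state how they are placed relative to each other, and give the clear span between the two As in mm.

A is a stool. B is a beam. A beam spans the tops of two stools. The clear span between the two stools is 1170 mm.

Second stool starts at x = 1498; first ends at x = 328; clear span = 1498 − 328 = 1170 mm.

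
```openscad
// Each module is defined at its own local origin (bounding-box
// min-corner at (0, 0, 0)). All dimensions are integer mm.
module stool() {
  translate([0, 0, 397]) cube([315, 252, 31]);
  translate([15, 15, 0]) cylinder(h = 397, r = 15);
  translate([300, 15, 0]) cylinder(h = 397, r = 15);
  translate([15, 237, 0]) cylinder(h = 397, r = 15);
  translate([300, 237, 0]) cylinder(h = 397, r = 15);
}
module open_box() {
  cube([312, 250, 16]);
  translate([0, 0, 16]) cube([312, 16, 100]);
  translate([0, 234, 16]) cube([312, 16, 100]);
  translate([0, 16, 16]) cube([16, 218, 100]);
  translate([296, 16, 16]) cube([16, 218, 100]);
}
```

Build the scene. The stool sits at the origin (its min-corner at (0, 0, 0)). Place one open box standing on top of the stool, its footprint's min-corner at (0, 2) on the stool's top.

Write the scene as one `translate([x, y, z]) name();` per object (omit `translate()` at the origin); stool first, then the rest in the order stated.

stool();
translate([0, 2, 428]) open_box();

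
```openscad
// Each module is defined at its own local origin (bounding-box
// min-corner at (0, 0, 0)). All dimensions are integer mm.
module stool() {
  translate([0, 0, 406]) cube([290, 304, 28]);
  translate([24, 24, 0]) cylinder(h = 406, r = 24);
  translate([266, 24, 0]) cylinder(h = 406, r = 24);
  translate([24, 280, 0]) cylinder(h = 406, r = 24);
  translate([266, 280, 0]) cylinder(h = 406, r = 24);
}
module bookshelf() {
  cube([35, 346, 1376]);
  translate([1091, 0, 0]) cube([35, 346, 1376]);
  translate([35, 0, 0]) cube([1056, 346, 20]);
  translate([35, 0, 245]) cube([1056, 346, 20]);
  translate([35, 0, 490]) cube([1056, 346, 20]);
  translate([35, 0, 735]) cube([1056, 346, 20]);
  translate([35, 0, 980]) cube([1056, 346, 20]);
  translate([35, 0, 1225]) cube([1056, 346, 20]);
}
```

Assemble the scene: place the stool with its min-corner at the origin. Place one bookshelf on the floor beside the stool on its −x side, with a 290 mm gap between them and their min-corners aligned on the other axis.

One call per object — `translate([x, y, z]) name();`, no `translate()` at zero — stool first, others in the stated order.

stool();
translate([-1416, 0, 0]) bookshelf();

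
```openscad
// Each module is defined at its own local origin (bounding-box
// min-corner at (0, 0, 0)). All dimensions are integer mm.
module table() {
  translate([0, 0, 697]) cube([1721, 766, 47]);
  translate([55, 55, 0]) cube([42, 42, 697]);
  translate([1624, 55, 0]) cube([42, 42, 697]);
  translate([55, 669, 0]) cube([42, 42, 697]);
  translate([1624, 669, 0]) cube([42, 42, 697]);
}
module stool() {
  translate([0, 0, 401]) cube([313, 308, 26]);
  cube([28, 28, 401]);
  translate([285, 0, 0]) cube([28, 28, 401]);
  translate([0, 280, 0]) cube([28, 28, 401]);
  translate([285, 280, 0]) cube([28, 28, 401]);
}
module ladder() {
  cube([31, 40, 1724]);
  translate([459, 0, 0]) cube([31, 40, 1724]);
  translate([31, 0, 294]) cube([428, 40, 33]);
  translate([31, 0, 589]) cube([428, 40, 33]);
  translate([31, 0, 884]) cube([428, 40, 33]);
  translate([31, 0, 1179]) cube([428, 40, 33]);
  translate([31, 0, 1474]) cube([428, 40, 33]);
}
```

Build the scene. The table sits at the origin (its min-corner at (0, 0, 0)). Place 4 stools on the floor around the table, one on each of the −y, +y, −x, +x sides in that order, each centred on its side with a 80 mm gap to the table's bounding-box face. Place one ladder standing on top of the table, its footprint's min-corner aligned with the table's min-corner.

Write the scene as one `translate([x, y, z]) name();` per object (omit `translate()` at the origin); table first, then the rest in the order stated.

table();
translate([704, -388, 0]) stool();
translate([704, 846, 0]) stool();
translate([-393, 229, 0]) stool();
translate([1801, 229, 0]) stool();
translate([0, 0, 744]) ladder();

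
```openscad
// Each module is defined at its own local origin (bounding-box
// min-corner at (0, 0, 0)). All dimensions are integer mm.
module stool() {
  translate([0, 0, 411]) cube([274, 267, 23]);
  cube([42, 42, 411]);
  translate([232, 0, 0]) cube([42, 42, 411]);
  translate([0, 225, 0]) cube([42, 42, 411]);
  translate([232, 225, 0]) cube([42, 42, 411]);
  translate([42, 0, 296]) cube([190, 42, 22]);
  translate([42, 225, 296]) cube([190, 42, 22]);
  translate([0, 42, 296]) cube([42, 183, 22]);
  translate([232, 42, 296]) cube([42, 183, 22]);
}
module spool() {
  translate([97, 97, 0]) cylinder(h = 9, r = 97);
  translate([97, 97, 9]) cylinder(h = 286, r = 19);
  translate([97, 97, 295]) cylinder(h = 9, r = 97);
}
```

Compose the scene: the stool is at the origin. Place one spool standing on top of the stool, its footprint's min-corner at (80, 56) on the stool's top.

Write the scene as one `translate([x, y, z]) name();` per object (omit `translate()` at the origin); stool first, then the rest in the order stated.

stool();
translate([80, 56, 434]) spool();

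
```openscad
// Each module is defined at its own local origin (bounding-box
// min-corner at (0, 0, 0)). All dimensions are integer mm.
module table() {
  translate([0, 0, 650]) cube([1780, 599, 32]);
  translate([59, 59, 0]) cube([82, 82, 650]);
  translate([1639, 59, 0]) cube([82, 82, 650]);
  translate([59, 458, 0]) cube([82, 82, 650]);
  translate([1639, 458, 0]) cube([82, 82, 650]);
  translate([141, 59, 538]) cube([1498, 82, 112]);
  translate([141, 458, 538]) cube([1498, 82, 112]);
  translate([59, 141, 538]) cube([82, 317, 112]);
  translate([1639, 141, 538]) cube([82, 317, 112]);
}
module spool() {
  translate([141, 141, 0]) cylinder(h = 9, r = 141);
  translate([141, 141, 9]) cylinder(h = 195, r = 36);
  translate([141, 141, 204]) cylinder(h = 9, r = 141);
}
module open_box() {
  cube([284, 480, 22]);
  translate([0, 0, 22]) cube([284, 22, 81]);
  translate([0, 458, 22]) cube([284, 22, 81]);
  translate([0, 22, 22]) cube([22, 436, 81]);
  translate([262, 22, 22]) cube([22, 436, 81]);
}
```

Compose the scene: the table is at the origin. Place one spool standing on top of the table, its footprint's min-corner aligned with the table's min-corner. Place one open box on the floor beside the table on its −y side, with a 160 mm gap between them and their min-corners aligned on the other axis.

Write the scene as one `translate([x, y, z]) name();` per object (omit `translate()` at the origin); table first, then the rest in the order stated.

table();
translate([0, 0, 682]) spool();
translate([0, -640, 0]) open_box();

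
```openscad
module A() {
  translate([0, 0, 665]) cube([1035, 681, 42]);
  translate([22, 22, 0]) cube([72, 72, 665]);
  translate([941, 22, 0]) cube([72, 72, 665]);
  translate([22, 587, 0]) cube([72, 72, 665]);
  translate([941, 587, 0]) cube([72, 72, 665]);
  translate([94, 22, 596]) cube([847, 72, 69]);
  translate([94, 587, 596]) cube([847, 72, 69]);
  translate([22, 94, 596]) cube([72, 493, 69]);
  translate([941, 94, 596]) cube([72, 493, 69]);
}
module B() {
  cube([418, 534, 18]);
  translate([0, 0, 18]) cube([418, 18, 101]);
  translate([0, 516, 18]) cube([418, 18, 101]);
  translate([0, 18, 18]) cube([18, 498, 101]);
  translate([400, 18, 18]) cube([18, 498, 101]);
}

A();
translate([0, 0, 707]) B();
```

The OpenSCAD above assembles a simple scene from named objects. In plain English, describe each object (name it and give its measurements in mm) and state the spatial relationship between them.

A is a table: top 1035 mm (x) × 681 mm (y), 42 mm thick, upper face at z = 707 mm, on four 72×72 mm square legs, each inset 22 mm from the nearest pair of top edges, running from z = 0 to the bottom of the top. Four apron rails, 72 mm thick and 69 mm tall, run between adjacent legs with their top edges flush with the underside of the top and their outer faces flush with the legs' outer faces.

B is an open-topped rectangular box: outside dimensions 418×534×119 mm, with a uniform wall and base thickness of 18 mm. The base is a full 418×534 slab on the floor; four walls sit on top of the base. The front and back walls (the −y and +y sides) span the full width; the two side walls fit between them.

The open box is on top of the table.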